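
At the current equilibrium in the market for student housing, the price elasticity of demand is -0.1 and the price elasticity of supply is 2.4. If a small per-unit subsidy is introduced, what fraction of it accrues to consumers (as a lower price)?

For a small subsidy around the equilibrium, the benefit split depends on the relative slopes, which at a point are proportional to the elasticities.
Buyer share = εs/(εs + |εd|) = 2.4/(2.4 + 0.1) = 0.96; seller share = |εd|/(εs + |εd|) = 0.04.

Consumer share = 0.96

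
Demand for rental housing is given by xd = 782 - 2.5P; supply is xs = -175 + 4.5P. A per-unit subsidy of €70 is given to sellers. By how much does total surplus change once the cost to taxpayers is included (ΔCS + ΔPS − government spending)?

Pre-subsidy: 782 - 2.5P = -175 + 4.5P gives P* = 957/7, x* = 6163/14.
With the subsidy, sellers receive Ps = Pb + 70 for each unit, where Pb is the price buyers pay.
Supply in terms of Pb becomes xs = -175 + 4.5(Pb + 70) = 140 + 4.5Pb. Setting this equal to demand: 782 - 2.5Pb = 140 + 4.5Pb, so Pb = 642/7.
Sellers receive Ps = 642/7 + 70 = 1132/7; x' = 782 − 2.5·(642/7) = 3869/7.
ΔCS = ½(6163/14 + 3869/7)(957/7 − 642/7) = 625545/28; ΔPS = ½(6163/14 + 3869/7)(1132/7 − 957/7) = 347525/28.
Government spending = 70 × 3869/7 = 38690.
Net change = 625545/28 + 347525/28 − 38690 = -3937.5. The loss equals the DWL triangle ½·70·112.5.

Net change in total surplus = -€3937.5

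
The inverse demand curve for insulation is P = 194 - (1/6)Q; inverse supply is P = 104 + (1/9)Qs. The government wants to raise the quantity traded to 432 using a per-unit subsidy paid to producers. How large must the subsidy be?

Required subsidy s = 30 per unit

At Q = 432, from the demand curve buyers pay Pb = 194 − (1/6)·432 = 122; from the supply curve sellers need Ps = 104 + (1/9)·432 = 152.
The subsidy must fill the gap: s = Ps − Pb = 152 − 122 = 30.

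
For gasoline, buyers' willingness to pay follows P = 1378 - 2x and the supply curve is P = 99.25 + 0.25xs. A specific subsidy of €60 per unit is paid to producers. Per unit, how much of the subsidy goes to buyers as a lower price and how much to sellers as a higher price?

Pre-subsidy: 1378 - 2x = 99.25 + 0.25x gives x* = 1705/3 and P* = 724/3.
With the subsidy, sellers receive Ps = Pb + 60 for each unit, where Pb is the price buyers pay.
On the curves, Pb = 1378 - 2x and Ps = 99.25 + 0.25x; the wedge Ps − Pb = 60 gives 99.25 + 0.25x − (1378 - 2x) = 60, so x' = 595.
Then Pb = 1378 − 2·595 = 188 and Ps = 99.25 + 0.25·595 = 248.
Buyers' price falls by P* − Pb = 724/3 − 188 = 160/3; sellers' price rises by Ps − P* = 248 − 724/3 = 20/3.

Buyers gain 160/3 per unit; sellers gain 20/3 per unit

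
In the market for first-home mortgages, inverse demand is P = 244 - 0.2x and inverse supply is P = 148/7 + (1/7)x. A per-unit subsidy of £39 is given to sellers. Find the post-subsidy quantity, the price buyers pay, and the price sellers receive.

x' = 763.75; buyers pay £91.25; sellers receive £130.25

Pre-subsidy: 244 - 0.2x = 148/7 + (1/7)x gives x* = 650 and P* = 114.
With the subsidy, sellers receive Ps = Pb + 39 for each unit, where Pb is the price buyers pay.
On the curves, Pb = 244 - 0.2x and Ps = 148/7 + (1/7)x; the wedge Ps − Pb = 39 gives 148/7 + (1/7)x − (244 - 0.2x) = 39, so x' = 763.75.
Then Pb = 244 − 0.2·763.75 = 91.25 and Ps = 148/7 + (1/7)·763.75 = 130.25.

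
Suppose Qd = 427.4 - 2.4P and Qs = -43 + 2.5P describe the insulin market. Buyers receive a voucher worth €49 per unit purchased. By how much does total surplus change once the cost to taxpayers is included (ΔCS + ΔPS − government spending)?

Net change in total surplus = -€1470

Pre-subsidy: 427.4 - 2.4P = -43 + 2.5P gives P* = 96, Q* = 197.
With the rebate, buyers effectively pay Pb = Ps − 49, where Ps is the price sellers receive.
Demand in terms of Ps becomes Qd = 427.4 − 2.4(Ps − 49) = 545 - 2.4Ps. Setting this equal to supply: 545 - 2.4Ps = -43 + 2.5Ps, so Ps = 120.
Buyers pay Pb = 120 − 49 = 71; Q' = -43 + 2.5·120 = 257.
ΔCS = ½(197 + 257)(96 − 71) = 5675; ΔPS = ½(197 + 257)(120 − 96) = 5448.
Government spending = 49 × 257 = 12593.
Net change = 5675 + 5448 − 12593 = -1470. The loss equals the DWL triangle ½·49·60.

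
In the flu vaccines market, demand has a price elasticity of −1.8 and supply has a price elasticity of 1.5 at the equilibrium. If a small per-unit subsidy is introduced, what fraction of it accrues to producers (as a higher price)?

For a small subsidy around the equilibrium, the benefit split depends on the relative slopes, which at a point are proportional to the elasticities.
Buyer share = εs/(εs + |εd|) = 1.5/(1.5 + 1.8) = 5/11; seller share = |εd|/(εs + |εd|) = 6/11.
So producers capture 6/11 of the subsidy.

Producer share = 6/11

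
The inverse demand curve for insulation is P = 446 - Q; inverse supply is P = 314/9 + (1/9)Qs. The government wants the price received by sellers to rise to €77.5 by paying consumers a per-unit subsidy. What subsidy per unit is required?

Required subsidy s = €15 per unit

At a seller price of 77.5, quantity supplied is -314 + 9·77.5 = 383.5.
Buyers absorb 383.5 only when they pay Pb = 446 − 1·383.5 = 62.5.
s = Ps − Pb = 77.5 − 62.5 = 15.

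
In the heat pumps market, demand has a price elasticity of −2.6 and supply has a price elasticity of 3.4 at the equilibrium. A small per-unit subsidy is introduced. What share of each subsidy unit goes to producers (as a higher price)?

Producer share = 13/30

For a small subsidy around the equilibrium, the benefit split depends on the relative slopes, which at a point are proportional to the elasticities.
Buyer share = εs/(εs + |εd|) = 3.4/(3.4 + 2.6) = 17/30; seller share = |εd|/(εs + |εd|) = 13/30.
So producers capture 13/30 of the subsidy.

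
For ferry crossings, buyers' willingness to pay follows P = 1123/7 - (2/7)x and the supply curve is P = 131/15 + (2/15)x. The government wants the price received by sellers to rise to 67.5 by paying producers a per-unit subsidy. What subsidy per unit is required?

At a seller price of 67.5, quantity supplied is -65.5 + 7.5·67.5 = 440.75.
Buyers absorb 440.75 only when they pay Pb = 1123/7 − (2/7)·440.75 = 34.5.
s = Ps − Pb = 67.5 − 34.5 = 33.

Required subsidy s = 33 per unit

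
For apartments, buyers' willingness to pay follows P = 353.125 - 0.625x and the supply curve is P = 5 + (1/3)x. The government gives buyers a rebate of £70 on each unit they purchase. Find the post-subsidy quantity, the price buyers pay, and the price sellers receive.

x' = 10035/23; buyers pay 1850/23; sellers receive 3460/23

Pre-subsidy: 353.125 - 0.625x = 5 + (1/3)x gives x* = 8355/23 and P* = 2900/23.
With the rebate, buyers effectively pay Pb = Ps − 70, where Ps is the price sellers receive.
On the curves, Pb = 353.125 - 0.625x and Ps = 5 + (1/3)x; the wedge Ps − Pb = 70 gives 5 + (1/3)x − (353.125 - 0.625x) = 70, so x' = 10035/23.
Then Pb = 353.125 − 0.625·(10035/23) = 1850/23 and Ps = 5 + (1/3)·(10035/23) = 3460/23.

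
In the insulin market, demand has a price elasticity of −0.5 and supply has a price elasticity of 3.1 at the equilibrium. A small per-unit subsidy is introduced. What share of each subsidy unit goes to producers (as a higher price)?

Producer share = 5/36

For a small subsidy around the equilibrium, the benefit split depends on the relative slopes, which at a point are proportional to the elasticities.
Buyer share = εs/(εs + |εd|) = 3.1/(3.1 + 0.5) = 31/36; seller share = |εd|/(εs + |εd|) = 5/36.
So producers capture 5/36 of the subsidy.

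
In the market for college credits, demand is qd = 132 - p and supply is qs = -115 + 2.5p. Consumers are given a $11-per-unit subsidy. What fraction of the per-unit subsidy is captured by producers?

Pre-subsidy: 132 - p = -115 + 2.5p gives p* = 494/7, q* = 430/7.
With the rebate, buyers effectively pay pb = ps − 11, where ps is the price sellers receive.
Demand in terms of ps becomes qd = 132 − 1(ps − 11) = 143 - ps. Setting this equal to supply: 143 - ps = -115 + 2.5ps, so ps = 516/7.
Buyers pay pb = 516/7 − 11 = 439/7; q' = -115 + 2.5·(516/7) = 485/7.
Buyers' price falls by p* − pb = 494/7 − 439/7 = 55/7; sellers' price rises by ps − p* = 516/7 − 494/7 = 22/7.
So producers capture (22/7)/11 = 2/7 of each unit of subsidy.

Producer share = 2/7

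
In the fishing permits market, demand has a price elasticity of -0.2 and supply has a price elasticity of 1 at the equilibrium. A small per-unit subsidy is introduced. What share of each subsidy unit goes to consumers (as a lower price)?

Consumer share = 5/6

For a small subsidy around the equilibrium, the benefit split depends on the relative slopes, which at a point are proportional to the elasticities.
Buyer share = εs/(εs + |εd|) = 1/(1 + 0.2) = 5/6; seller share = |εd|/(εs + |εd|) = 1/6.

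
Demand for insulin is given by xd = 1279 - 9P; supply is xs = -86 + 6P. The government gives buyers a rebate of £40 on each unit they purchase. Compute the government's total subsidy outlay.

Government cost = £24160

Pre-subsidy: 1279 - 9P = -86 + 6P gives P* = 91, x* = 460.
With the rebate, buyers effectively pay Pb = Ps − 40, where Ps is the price sellers receive.
Demand in terms of Ps becomes xd = 1279 − 9(Ps − 40) = 1639 - 9Ps. Setting this equal to supply: 1639 - 9Ps = -86 + 6Ps, so Ps = 115.
Buyers pay Pb = 115 − 40 = 75; x' = -86 + 6·115 = 604.
Government outlay = subsidy × quantity = 40 × 604 = 24160.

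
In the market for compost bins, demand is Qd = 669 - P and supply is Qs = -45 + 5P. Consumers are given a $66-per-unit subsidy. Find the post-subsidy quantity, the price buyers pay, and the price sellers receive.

Q' = 605; buyers pay $64; sellers receive $130

Pre-subsidy: 669 - P = -45 + 5P gives P* = 119, Q* = 550.
With the rebate, buyers effectively pay Pb = Ps − 66, where Ps is the price sellers receive.
Demand in terms of Ps becomes Qd = 669 − 1(Ps − 66) = 735 - Ps. Setting this equal to supply: 735 - Ps = -45 + 5Ps, so Ps = 130.
Buyers pay Pb = 130 − 66 = 64; Q' = -45 + 5·130 = 605.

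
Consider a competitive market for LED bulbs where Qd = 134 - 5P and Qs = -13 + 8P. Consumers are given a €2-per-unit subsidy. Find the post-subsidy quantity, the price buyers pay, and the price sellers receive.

Pre-subsidy: 134 - 5P = -13 + 8P gives P* = 147/13, Q* = 1007/13.
With the rebate, buyers effectively pay Pb = Ps − 2, where Ps is the price sellers receive.
Demand in terms of Ps becomes Qd = 134 − 5(Ps − 2) = 144 - 5Ps. Setting this equal to supply: 144 - 5Ps = -13 + 8Ps, so Ps = 157/13.
Buyers pay Pb = 157/13 − 2 = 131/13; Q' = -13 + 8·(157/13) = 1087/13.

Q' = 1087/13; buyers pay 131/13; sellers receive 157/13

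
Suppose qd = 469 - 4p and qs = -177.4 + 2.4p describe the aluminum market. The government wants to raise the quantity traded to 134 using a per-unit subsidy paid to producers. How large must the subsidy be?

Required subsidy s = 46 per unit

At q = 134, invert demand for the buyer price: pb = (469 − 134)/4 = 83.75; invert supply for the seller price: ps = (134 − (-177.4))/2.4 = 129.75.
The subsidy must fill the gap: s = ps − pb = 129.75 − 83.75 = 46.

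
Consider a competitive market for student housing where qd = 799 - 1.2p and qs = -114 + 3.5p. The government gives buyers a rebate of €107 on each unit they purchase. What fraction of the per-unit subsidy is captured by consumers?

Pre-subsidy: 799 - 1.2p = -114 + 3.5p gives p* = 9130/47, q* = 26597/47.
With the rebate, buyers effectively pay pb = ps − 107, where ps is the price sellers receive.
Demand in terms of ps becomes qd = 799 − 1.2(ps − 107) = 927.4 - 1.2ps. Setting this equal to supply: 927.4 - 1.2ps = -114 + 3.5ps, so ps = 10414/47.
Buyers pay pb = 10414/47 − 107 = 5385/47; q' = -114 + 3.5·(10414/47) = 31091/47.
Buyers' price falls by p* − pb = 9130/47 − 5385/47 = 3745/47; sellers' price rises by ps − p* = 10414/47 − 9130/47 = 1284/47.
So consumers capture (3745/47)/107 = 35/47 of each unit of subsidy.

Consumer share = 35/47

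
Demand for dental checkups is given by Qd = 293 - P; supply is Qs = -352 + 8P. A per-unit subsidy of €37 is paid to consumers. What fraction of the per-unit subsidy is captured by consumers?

Pre-subsidy: 293 - P = -352 + 8P gives P* = 215/3, Q* = 664/3.
With the rebate, buyers effectively pay Pb = Ps − 37, where Ps is the price sellers receive.
Demand in terms of Ps becomes Qd = 293 − 1(Ps − 37) = 330 - Ps. Setting this equal to supply: 330 - Ps = -352 + 8Ps, so Ps = 682/9.
Buyers pay Pb = 682/9 − 37 = 349/9; Q' = -352 + 8·(682/9) = 2288/9.
Buyers' price falls by P* − Pb = 215/3 − 349/9 = 296/9; sellers' price rises by Ps − P* = 682/9 − 215/3 = 37/9.
So consumers capture (296/9)/37 = 8/9 of each unit of subsidy.

Consumer share = 8/9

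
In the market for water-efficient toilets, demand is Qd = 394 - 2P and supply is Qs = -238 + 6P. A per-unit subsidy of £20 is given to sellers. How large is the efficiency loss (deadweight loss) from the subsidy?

Pre-subsidy: 394 - 2P = -238 + 6P gives P* = 79, Q* = 236.
With the subsidy, sellers receive Ps = Pb + 20 for each unit, where Pb is the price buyers pay.
Supply in terms of Pb becomes Qs = -238 + 6(Pb + 20) = -118 + 6Pb. Setting this equal to demand: 394 - 2Pb = -118 + 6Pb, so Pb = 64.
Sellers receive Ps = 64 + 20 = 84; Q' = 394 − 2·64 = 266.
The subsidy expands output by 266 − 236 = 30 past the efficient level; on those units the gap between marginal cost and willingness to pay runs from 0 up to 20.
DWL = ½ × 20 × 30 = 300.

Deadweight loss = £300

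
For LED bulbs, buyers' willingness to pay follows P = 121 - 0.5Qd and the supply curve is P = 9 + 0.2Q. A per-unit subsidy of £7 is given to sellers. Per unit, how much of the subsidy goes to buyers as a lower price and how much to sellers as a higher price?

Buyers gain £5 per unit; sellers gain £2 per unit

Pre-subsidy: 121 - 0.5Q = 9 + 0.2Q gives Q* = 160 and P* = 41.
With the subsidy, sellers receive Ps = Pb + 7 for each unit, where Pb is the price buyers pay.
On the curves, Pb = 121 - 0.5Q and Ps = 9 + 0.2Q; the wedge Ps − Pb = 7 gives 9 + 0.2Q − (121 - 0.5Q) = 7, so Q' = 170.
Then Pb = 121 − 0.5·170 = 36 and Ps = 9 + 0.2·170 = 43.
Buyers' price falls by P* − Pb = 41 − 36 = 5; sellers' price rises by Ps − P* = 43 − 41 = 2.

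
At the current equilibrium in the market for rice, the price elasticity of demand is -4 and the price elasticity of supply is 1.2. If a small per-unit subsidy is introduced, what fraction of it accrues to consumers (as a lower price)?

For a small subsidy around the equilibrium, the benefit split depends on the relative slopes, which at a point are proportional to the elasticities.
Buyer share = εs/(εs + |εd|) = 1.2/(1.2 + 4) = 3/13; seller share = |εd|/(εs + |εd|) = 10/13.

Consumer share = 3/13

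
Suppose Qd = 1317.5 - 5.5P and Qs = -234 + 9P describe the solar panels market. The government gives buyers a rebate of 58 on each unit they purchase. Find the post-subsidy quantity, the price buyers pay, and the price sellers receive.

Pre-subsidy: 1317.5 - 5.5P = -234 + 9P gives P* = 107, Q* = 729.
With the rebate, buyers effectively pay Pb = Ps − 58, where Ps is the price sellers receive.
Demand in terms of Ps becomes Qd = 1317.5 − 5.5(Ps − 58) = 1636.5 - 5.5Ps. Setting this equal to supply: 1636.5 - 5.5Ps = -234 + 9Ps, so Ps = 129.
Buyers pay Pb = 129 − 58 = 71; Q' = -234 + 9·129 = 927.

Q' = 927; buyers pay 71; sellers receive 129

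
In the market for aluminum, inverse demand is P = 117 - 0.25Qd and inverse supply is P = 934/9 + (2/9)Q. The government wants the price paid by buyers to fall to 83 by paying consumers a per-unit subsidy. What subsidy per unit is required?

At a buyer price of 83, quantity demanded is 468 − 4·83 = 136.
Sellers supply 136 only when they receive Ps = 934/9 + (2/9)·136 = 134.
s = Ps − Pb = 134 − 83 = 51.

Required subsidy s = 51 per unit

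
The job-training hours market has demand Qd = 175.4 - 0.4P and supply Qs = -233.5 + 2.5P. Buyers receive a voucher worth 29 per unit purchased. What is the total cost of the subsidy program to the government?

Government cost = 3741

Pre-subsidy: 175.4 - 0.4P = -233.5 + 2.5P gives P* = 141, Q* = 119.
With the rebate, buyers effectively pay Pb = Ps − 29, where Ps is the price sellers receive.
Demand in terms of Ps becomes Qd = 175.4 − 0.4(Ps − 29) = 187 - 0.4Ps. Setting this equal to supply: 187 - 0.4Ps = -233.5 + 2.5Ps, so Ps = 145.
Buyers pay Pb = 145 − 29 = 116; Q' = -233.5 + 2.5·145 = 129.
Government outlay = subsidy × quantity = 29 × 129 = 3741.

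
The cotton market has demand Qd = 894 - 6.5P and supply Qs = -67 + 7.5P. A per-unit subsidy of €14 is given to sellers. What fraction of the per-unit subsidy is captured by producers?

Pre-subsidy: 894 - 6.5P = -67 + 7.5P gives P* = 961/14, Q* = 12539/28.
With the subsidy, sellers receive Ps = Pb + 14 for each unit, where Pb is the price buyers pay.
Supply in terms of Pb becomes Qs = -67 + 7.5(Pb + 14) = 38 + 7.5Pb. Setting this equal to demand: 894 - 6.5Pb = 38 + 7.5Pb, so Pb = 428/7.
Sellers receive Ps = 428/7 + 14 = 526/7; Q' = 894 − 6.5·(428/7) = 3476/7.
Buyers' price falls by P* − Pb = 961/14 − 428/7 = 7.5; sellers' price rises by Ps − P* = 526/7 − 961/14 = 6.5.
So producers capture 6.5/14 = 13/28 of each unit of subsidy.

Producer share = 13/28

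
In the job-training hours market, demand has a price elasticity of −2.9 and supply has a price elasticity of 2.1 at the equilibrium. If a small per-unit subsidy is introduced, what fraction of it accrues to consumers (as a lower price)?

For a small subsidy around the equilibrium, the benefit split depends on the relative slopes, which at a point are proportional to the elasticities.
Buyer share = εs/(εs + |εd|) = 2.1/(2.1 + 2.9) = 0.42; seller share = |εd|/(εs + |εd|) = 0.58.

Consumer share = 0.42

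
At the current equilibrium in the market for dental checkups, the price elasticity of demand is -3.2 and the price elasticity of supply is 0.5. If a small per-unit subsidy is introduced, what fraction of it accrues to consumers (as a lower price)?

For a small subsidy around the equilibrium, the benefit split depends on the relative slopes, which at a point are proportional to the elasticities.
Buyer share = εs/(εs + |εd|) = 0.5/(0.5 + 3.2) = 5/37; seller share = |εd|/(εs + |εd|) = 32/37.

Consumer share = 5/37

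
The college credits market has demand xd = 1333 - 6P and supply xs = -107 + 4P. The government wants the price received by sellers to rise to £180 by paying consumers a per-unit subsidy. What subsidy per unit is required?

At a seller price of 180, quantity supplied is -107 + 4·180 = 613.
Buyers absorb 613 only when they pay Pb with 1333 − 6·Pb = 613, i.e. Pb = 120.
s = Ps − Pb = 180 − 120 = 60.

Required subsidy s = £60 per unit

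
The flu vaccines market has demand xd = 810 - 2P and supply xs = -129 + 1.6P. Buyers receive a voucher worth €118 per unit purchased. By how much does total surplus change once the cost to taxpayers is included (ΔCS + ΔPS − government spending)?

Net change in total surplus = -55696/9

Pre-subsidy: 810 - 2P = -129 + 1.6P gives P* = 1565/6, x* = 865/3.
With the rebate, buyers effectively pay Pb = Ps − 118, where Ps is the price sellers receive.
Demand in terms of Ps becomes xd = 810 − 2(Ps − 118) = 1046 - 2Ps. Setting this equal to supply: 1046 - 2Ps = -129 + 1.6Ps, so Ps = 5875/18.
Buyers pay Pb = 5875/18 − 118 = 3751/18; x' = -129 + 1.6·(5875/18) = 3539/9.
ΔCS = ½(865/3 + 3539/9)(1565/6 − 3751/18) = 1447624/81; ΔPS = ½(865/3 + 3539/9)(5875/18 − 1565/6) = 1809530/81.
Government spending = 118 × 3539/9 = 417602/9.
Net change = 1447624/81 + 1809530/81 − 417602/9 = -55696/9. The loss equals the DWL triangle ½·118·944/9.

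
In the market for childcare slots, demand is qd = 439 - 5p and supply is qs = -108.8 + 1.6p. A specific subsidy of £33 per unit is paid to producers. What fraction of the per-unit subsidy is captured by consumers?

Consumer share = 8/33

Pre-subsidy: 439 - 5p = -108.8 + 1.6p gives p* = 83, q* = 24.
With the subsidy, sellers receive ps = pb + 33 for each unit, where pb is the price buyers pay.
Supply in terms of pb becomes qs = -108.8 + 1.6(pb + 33) = -56 + 1.6pb. Setting this equal to demand: 439 - 5pb = -56 + 1.6pb, so pb = 75.
Sellers receive ps = 75 + 33 = 108; q' = 439 − 5·75 = 64.
Buyers' price falls by p* − pb = 83 − 75 = 8; sellers' price rises by ps − p* = 108 − 83 = 25.
So consumers capture 8/33 = 8/33 of each unit of subsidy.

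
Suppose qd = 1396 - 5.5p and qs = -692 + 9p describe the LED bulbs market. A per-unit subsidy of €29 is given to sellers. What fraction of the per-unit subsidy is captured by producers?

Pre-subsidy: 1396 - 5.5p = -692 + 9p gives p* = 144, q* = 604.
With the subsidy, sellers receive ps = pb + 29 for each unit, where pb is the price buyers pay.
Supply in terms of pb becomes qs = -692 + 9(pb + 29) = -431 + 9pb. Setting this equal to demand: 1396 - 5.5pb = -431 + 9pb, so pb = 126.
Sellers receive ps = 126 + 29 = 155; q' = 1396 − 5.5·126 = 703.
Buyers' price falls by p* − pb = 144 − 126 = 18; sellers' price rises by ps − p* = 155 − 144 = 11.
So producers capture 11/29 = 11/29 of each unit of subsidy.

Producer share = 11/29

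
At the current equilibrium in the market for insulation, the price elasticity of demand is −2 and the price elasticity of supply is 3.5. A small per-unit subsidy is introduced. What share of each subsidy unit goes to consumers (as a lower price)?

For a small subsidy around the equilibrium, the benefit split depends on the relative slopes, which at a point are proportional to the elasticities.
Buyer share = εs/(εs + |εd|) = 3.5/(3.5 + 2) = 7/11; seller share = |εd|/(εs + |εd|) = 4/11.

Consumer share = 7/11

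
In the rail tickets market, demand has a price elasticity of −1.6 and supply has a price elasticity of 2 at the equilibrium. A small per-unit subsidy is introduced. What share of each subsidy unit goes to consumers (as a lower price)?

Consumer share = 5/9

For a small subsidy around the equilibrium, the benefit split depends on the relative slopes, which at a point are proportional to the elasticities.
Buyer share = εs/(εs + |εd|) = 2/(2 + 1.6) = 5/9; seller share = |εd|/(εs + |εd|) = 4/9.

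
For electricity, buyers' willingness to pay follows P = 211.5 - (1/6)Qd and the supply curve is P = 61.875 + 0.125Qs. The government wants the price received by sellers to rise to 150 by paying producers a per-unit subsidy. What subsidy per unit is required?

Required subsidy s = 56 per unit

At a seller price of 150, quantity supplied is -495 + 8·150 = 705.
Buyers absorb 705 only when they pay Pb = 211.5 − (1/6)·705 = 94.
s = Ps − Pb = 150 − 94 = 56.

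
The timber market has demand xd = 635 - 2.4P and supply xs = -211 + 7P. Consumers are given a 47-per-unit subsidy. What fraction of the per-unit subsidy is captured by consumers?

Pre-subsidy: 635 - 2.4P = -211 + 7P gives P* = 90, x* = 419.
With the rebate, buyers effectively pay Pb = Ps − 47, where Ps is the price sellers receive.
Demand in terms of Ps becomes xd = 635 − 2.4(Ps − 47) = 747.8 - 2.4Ps. Setting this equal to supply: 747.8 - 2.4Ps = -211 + 7Ps, so Ps = 102.
Buyers pay Pb = 102 − 47 = 55; x' = -211 + 7·102 = 503.
Buyers' price falls by P* − Pb = 90 − 55 = 35; sellers' price rises by Ps − P* = 102 − 90 = 12.
So consumers capture 35/47 = 35/47 of each unit of subsidy.

Consumer share = 35/47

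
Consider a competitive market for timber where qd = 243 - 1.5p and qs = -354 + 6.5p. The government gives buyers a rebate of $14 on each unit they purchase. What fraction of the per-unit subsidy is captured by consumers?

Consumer share = 0.8125

Pre-subsidy: 243 - 1.5p = -354 + 6.5p gives p* = 74.625, q* = 131.0625.
With the rebate, buyers effectively pay pb = ps − 14, where ps is the price sellers receive.
Demand in terms of ps becomes qd = 243 − 1.5(ps − 14) = 264 - 1.5ps. Setting this equal to supply: 264 - 1.5ps = -354 + 6.5ps, so ps = 77.25.
Buyers pay pb = 77.25 − 14 = 63.25; q' = -354 + 6.5·77.25 = 148.125.
Buyers' price falls by p* − pb = 74.625 − 63.25 = 11.375; sellers' price rises by ps − p* = 77.25 − 74.625 = 2.625.
So consumers capture 11.375/14 = 0.8125 of each unit of subsidy.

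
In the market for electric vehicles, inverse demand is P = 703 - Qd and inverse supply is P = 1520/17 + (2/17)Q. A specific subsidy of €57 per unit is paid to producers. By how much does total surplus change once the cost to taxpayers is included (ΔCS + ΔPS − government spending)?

Net change in total surplus = -€1453.5

Pre-subsidy: 703 - Q = 1520/17 + (2/17)Q gives Q* = 549 and P* = 154.
With the subsidy, sellers receive Ps = Pb + 57 for each unit, where Pb is the price buyers pay.
On the curves, Pb = 703 - Q and Ps = 1520/17 + (2/17)Q; the wedge Ps − Pb = 57 gives 1520/17 + (2/17)Q − (703 - Q) = 57, so Q' = 600.
Then Pb = 703 − 1·600 = 103 and Ps = 1520/17 + (2/17)·600 = 160.
ΔCS = ½(549 + 600)(154 − 103) = 29299.5; ΔPS = ½(549 + 600)(160 − 154) = 3447.
Government spending = 57 × 600 = 34200.
Net change = 29299.5 + 3447 − 34200 = -1453.5. The loss equals the DWL triangle ½·57·51.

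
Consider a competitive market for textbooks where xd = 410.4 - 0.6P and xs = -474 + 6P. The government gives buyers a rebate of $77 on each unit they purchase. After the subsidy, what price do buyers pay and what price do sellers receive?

Pre-subsidy: 410.4 - 0.6P = -474 + 6P gives P* = 134, x* = 330.
With the rebate, buyers effectively pay Pb = Ps − 77, where Ps is the price sellers receive.
Demand in terms of Ps becomes xd = 410.4 − 0.6(Ps − 77) = 456.6 - 0.6Ps. Setting this equal to supply: 456.6 - 0.6Ps = -474 + 6Ps, so Ps = 141.
Buyers pay Pb = 141 − 77 = 64; x' = -474 + 6·141 = 372.

Buyers pay $64; sellers receive $141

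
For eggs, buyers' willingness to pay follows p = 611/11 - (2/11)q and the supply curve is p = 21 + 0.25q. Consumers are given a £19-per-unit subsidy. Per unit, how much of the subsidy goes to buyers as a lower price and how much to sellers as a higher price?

Buyers gain £8 per unit; sellers gain £11 per unit

Pre-subsidy: 611/11 - (2/11)q = 21 + 0.25q gives q* = 80 and p* = 41.
With the rebate, buyers effectively pay pb = ps − 19, where ps is the price sellers receive.
On the curves, pb = 611/11 - (2/11)q and ps = 21 + 0.25q; the wedge ps − pb = 19 gives 21 + 0.25q − (611/11 - (2/11)q) = 19, so q' = 124.
Then pb = 611/11 − (2/11)·124 = 33 and ps = 21 + 0.25·124 = 52.
Buyers' price falls by p* − pb = 41 − 33 = 8; sellers' price rises by ps − p* = 52 − 41 = 11.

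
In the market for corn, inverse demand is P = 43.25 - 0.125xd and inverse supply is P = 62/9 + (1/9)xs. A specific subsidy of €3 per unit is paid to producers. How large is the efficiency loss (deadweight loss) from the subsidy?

Pre-subsidy: 43.25 - 0.125x = 62/9 + (1/9)x gives x* = 154 and P* = 24.
With the subsidy, sellers receive Ps = Pb + 3 for each unit, where Pb is the price buyers pay.
On the curves, Pb = 43.25 - 0.125x and Ps = 62/9 + (1/9)x; the wedge Ps − Pb = 3 gives 62/9 + (1/9)x − (43.25 - 0.125x) = 3, so x' = 2834/17.
Then Pb = 43.25 − 0.125·(2834/17) = 381/17 and Ps = 62/9 + (1/9)·(2834/17) = 432/17.
The subsidy expands output by 2834/17 − 154 = 216/17 past the efficient level; on those units the gap between marginal cost and willingness to pay runs from 0 up to 3.
DWL = ½ × 3 × 216/17 = 324/17.

Deadweight loss = 324/17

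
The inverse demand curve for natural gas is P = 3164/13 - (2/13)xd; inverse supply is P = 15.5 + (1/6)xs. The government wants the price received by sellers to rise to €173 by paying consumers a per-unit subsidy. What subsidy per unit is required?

Required subsidy s = €75 per unit

At a seller price of 173, quantity supplied is -93 + 6·173 = 945.
Buyers absorb 945 only when they pay Pb = 3164/13 − (2/13)·945 = 98.
s = Ps − Pb = 173 − 98 = 75.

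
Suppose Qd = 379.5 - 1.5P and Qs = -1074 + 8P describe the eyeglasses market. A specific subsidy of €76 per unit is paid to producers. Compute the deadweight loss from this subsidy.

Deadweight loss = €3648

Pre-subsidy: 379.5 - 1.5P = -1074 + 8P gives P* = 153, Q* = 150.
With the subsidy, sellers receive Ps = Pb + 76 for each unit, where Pb is the price buyers pay.
Supply in terms of Pb becomes Qs = -1074 + 8(Pb + 76) = -466 + 8Pb. Setting this equal to demand: 379.5 - 1.5Pb = -466 + 8Pb, so Pb = 89.
Sellers receive Ps = 89 + 76 = 165; Q' = 379.5 − 1.5·89 = 246.
The subsidy expands output by 246 − 150 = 96 past the efficient level; on those units the gap between marginal cost and willingness to pay runs from 0 up to 76.
DWL = ½ × 76 × 96 = 3648.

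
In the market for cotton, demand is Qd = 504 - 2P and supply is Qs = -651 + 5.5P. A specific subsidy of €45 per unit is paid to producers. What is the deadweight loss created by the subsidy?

Pre-subsidy: 504 - 2P = -651 + 5.5P gives P* = 154, Q* = 196.
With the subsidy, sellers receive Ps = Pb + 45 for each unit, where Pb is the price buyers pay.
Supply in terms of Pb becomes Qs = -651 + 5.5(Pb + 45) = -403.5 + 5.5Pb. Setting this equal to demand: 504 - 2Pb = -403.5 + 5.5Pb, so Pb = 121.
Sellers receive Ps = 121 + 45 = 166; Q' = 504 − 2·121 = 262.
The subsidy expands output by 262 − 196 = 66 past the efficient level; on those units the gap between marginal cost and willingness to pay runs from 0 up to 45.
DWL = ½ × 45 × 66 = 1485.

Deadweight loss = €1485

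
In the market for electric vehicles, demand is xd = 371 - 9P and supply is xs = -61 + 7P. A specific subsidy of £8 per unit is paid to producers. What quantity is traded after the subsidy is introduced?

x' = 159.5

Pre-subsidy: 371 - 9P = -61 + 7P gives P* = 27, x* = 128.
With the subsidy, sellers receive Ps = Pb + 8 for each unit, where Pb is the price buyers pay.
Supply in terms of Pb becomes xs = -61 + 7(Pb + 8) = -5 + 7Pb. Setting this equal to demand: 371 - 9Pb = -5 + 7Pb, so Pb = 23.5.
Sellers receive Ps = 23.5 + 8 = 31.5; x' = 371 − 9·23.5 = 159.5.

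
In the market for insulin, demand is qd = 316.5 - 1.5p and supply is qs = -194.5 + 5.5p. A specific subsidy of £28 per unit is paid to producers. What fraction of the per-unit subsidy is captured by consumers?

Pre-subsidy: 316.5 - 1.5p = -194.5 + 5.5p gives p* = 73, q* = 207.
With the subsidy, sellers receive ps = pb + 28 for each unit, where pb is the price buyers pay.
Supply in terms of pb becomes qs = -194.5 + 5.5(pb + 28) = -40.5 + 5.5pb. Setting this equal to demand: 316.5 - 1.5pb = -40.5 + 5.5pb, so pb = 51.
Sellers receive ps = 51 + 28 = 79; q' = 316.5 − 1.5·51 = 240.
Buyers' price falls by p* − pb = 73 − 51 = 22; sellers' price rises by ps − p* = 79 − 73 = 6.
So consumers capture 22/28 = 11/14 of each unit of subsidy.

Consumer share = 11/14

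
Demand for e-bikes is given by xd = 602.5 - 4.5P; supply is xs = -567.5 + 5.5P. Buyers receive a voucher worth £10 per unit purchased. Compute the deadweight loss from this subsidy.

Pre-subsidy: 602.5 - 4.5P = -567.5 + 5.5P gives P* = 117, x* = 76.
With the rebate, buyers effectively pay Pb = Ps − 10, where Ps is the price sellers receive.
Demand in terms of Ps becomes xd = 602.5 − 4.5(Ps − 10) = 647.5 - 4.5Ps. Setting this equal to supply: 647.5 - 4.5Ps = -567.5 + 5.5Ps, so Ps = 121.5.
Buyers pay Pb = 121.5 − 10 = 111.5; x' = -567.5 + 5.5·121.5 = 100.75.
The subsidy expands output by 100.75 − 76 = 24.75 past the efficient level; on those units the gap between marginal cost and willingness to pay runs from 0 up to 10.
DWL = ½ × 10 × 24.75 = 123.75.

Deadweight loss = £123.75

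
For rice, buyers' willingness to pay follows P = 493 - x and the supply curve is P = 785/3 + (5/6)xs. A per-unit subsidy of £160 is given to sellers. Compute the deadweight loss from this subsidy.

Deadweight loss = 76800/11

Pre-subsidy: 493 - x = 785/3 + (5/6)x gives x* = 1388/11 and P* = 4035/11.
With the subsidy, sellers receive Ps = Pb + 160 for each unit, where Pb is the price buyers pay.
On the curves, Pb = 493 - x and Ps = 785/3 + (5/6)x; the wedge Ps − Pb = 160 gives 785/3 + (5/6)x − (493 - x) = 160, so x' = 2348/11.
Then Pb = 493 − 1·(2348/11) = 3075/11 and Ps = 785/3 + (5/6)·(2348/11) = 4835/11.
The subsidy expands output by 2348/11 − 1388/11 = 960/11 past the efficient level; on those units the gap between marginal cost and willingness to pay runs from 0 up to 160.
DWL = ½ × 160 × 960/11 = 76800/11.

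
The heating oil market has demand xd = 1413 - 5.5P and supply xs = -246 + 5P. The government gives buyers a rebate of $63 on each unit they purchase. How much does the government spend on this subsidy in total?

Government cost = $44667

Pre-subsidy: 1413 - 5.5P = -246 + 5P gives P* = 158, x* = 544.
With the rebate, buyers effectively pay Pb = Ps − 63, where Ps is the price sellers receive.
Demand in terms of Ps becomes xd = 1413 − 5.5(Ps − 63) = 1759.5 - 5.5Ps. Setting this equal to supply: 1759.5 - 5.5Ps = -246 + 5Ps, so Ps = 191.
Buyers pay Pb = 191 − 63 = 128; x' = -246 + 5·191 = 709.
Government outlay = subsidy × quantity = 63 × 709 = 44667.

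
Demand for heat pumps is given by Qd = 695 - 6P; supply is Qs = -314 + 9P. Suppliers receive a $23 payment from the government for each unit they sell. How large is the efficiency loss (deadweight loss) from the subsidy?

Pre-subsidy: 695 - 6P = -314 + 9P gives P* = 1009/15, Q* = 291.4.
With the subsidy, sellers receive Ps = Pb + 23 for each unit, where Pb is the price buyers pay.
Supply in terms of Pb becomes Qs = -314 + 9(Pb + 23) = -107 + 9Pb. Setting this equal to demand: 695 - 6Pb = -107 + 9Pb, so Pb = 802/15.
Sellers receive Ps = 802/15 + 23 = 1147/15; Q' = 695 − 6·(802/15) = 374.2.
The subsidy expands output by 374.2 − 291.4 = 82.8 past the efficient level; on those units the gap between marginal cost and willingness to pay runs from 0 up to 23.
DWL = ½ × 23 × 82.8 = 952.2.

Deadweight loss = $952.2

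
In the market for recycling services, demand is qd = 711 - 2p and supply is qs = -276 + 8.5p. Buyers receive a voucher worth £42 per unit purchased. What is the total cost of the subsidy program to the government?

Government cost = £24822

Pre-subsidy: 711 - 2p = -276 + 8.5p gives p* = 94, q* = 523.
With the rebate, buyers effectively pay pb = ps − 42, where ps is the price sellers receive.
Demand in terms of ps becomes qd = 711 − 2(ps − 42) = 795 - 2ps. Setting this equal to supply: 795 - 2ps = -276 + 8.5ps, so ps = 102.
Buyers pay pb = 102 − 42 = 60; q' = -276 + 8.5·102 = 591.
Government outlay = subsidy × quantity = 42 × 591 = 24822.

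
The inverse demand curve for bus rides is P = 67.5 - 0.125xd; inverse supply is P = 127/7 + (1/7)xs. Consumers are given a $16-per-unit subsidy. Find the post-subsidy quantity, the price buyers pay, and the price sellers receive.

x' = 244; buyers pay $37; sellers receive $53

Pre-subsidy: 67.5 - 0.125x = 127/7 + (1/7)x gives x* = 2764/15 and P* = 667/15.
With the rebate, buyers effectively pay Pb = Ps − 16, where Ps is the price sellers receive.
On the curves, Pb = 67.5 - 0.125x and Ps = 127/7 + (1/7)x; the wedge Ps − Pb = 16 gives 127/7 + (1/7)x − (67.5 - 0.125x) = 16, so x' = 244.
Then Pb = 67.5 − 0.125·244 = 37 and Ps = 127/7 + (1/7)·244 = 53.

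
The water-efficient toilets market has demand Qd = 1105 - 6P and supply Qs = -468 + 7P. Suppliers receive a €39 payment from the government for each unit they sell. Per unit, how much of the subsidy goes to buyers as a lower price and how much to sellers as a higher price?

Buyers gain €21 per unit; sellers gain €18 per unit

Pre-subsidy: 1105 - 6P = -468 + 7P gives P* = 121, Q* = 379.
With the subsidy, sellers receive Ps = Pb + 39 for each unit, where Pb is the price buyers pay.
Supply in terms of Pb becomes Qs = -468 + 7(Pb + 39) = -195 + 7Pb. Setting this equal to demand: 1105 - 6Pb = -195 + 7Pb, so Pb = 100.
Sellers receive Ps = 100 + 39 = 139; Q' = 1105 − 6·100 = 505.
Buyers' price falls by P* − Pb = 121 − 100 = 21; sellers' price rises by Ps − P* = 139 − 121 = 18.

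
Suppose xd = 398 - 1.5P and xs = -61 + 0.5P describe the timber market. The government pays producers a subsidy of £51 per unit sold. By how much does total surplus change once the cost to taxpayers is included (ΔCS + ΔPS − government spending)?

Pre-subsidy: 398 - 1.5P = -61 + 0.5P gives P* = 229.5, x* = 53.75.
With the subsidy, sellers receive Ps = Pb + 51 for each unit, where Pb is the price buyers pay.
Supply in terms of Pb becomes xs = -61 + 0.5(Pb + 51) = -35.5 + 0.5Pb. Setting this equal to demand: 398 - 1.5Pb = -35.5 + 0.5Pb, so Pb = 216.75.
Sellers receive Ps = 216.75 + 51 = 267.75; x' = 398 − 1.5·216.75 = 72.875.
ΔCS = ½(53.75 + 72.875)(229.5 − 216.75) = 807.234375; ΔPS = ½(53.75 + 72.875)(267.75 − 229.5) = 2421.703125.
Government spending = 51 × 72.875 = 3716.625.
Net change = 807.234375 + 2421.703125 − 3716.625 = -487.6875. The loss equals the DWL triangle ½·51·19.125.

Net change in total surplus = -£487.6875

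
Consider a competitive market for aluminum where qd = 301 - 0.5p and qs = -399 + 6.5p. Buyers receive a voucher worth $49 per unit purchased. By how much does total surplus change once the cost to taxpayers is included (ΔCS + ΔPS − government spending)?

Pre-subsidy: 301 - 0.5p = -399 + 6.5p gives p* = 100, q* = 251.
With the rebate, buyers effectively pay pb = ps − 49, where ps is the price sellers receive.
Demand in terms of ps becomes qd = 301 − 0.5(ps − 49) = 325.5 - 0.5ps. Setting this equal to supply: 325.5 - 0.5ps = -399 + 6.5ps, so ps = 103.5.
Buyers pay pb = 103.5 − 49 = 54.5; q' = -399 + 6.5·103.5 = 273.75.
ΔCS = ½(251 + 273.75)(100 − 54.5) = 11938.0625; ΔPS = ½(251 + 273.75)(103.5 − 100) = 918.3125.
Government spending = 49 × 273.75 = 13413.75.
Net change = 11938.0625 + 918.3125 − 13413.75 = -557.375. The loss equals the DWL triangle ½·49·22.75.

Net change in total surplus = -$557.375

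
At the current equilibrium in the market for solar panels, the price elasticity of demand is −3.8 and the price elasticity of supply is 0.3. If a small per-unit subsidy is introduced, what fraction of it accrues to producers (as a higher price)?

For a small subsidy around the equilibrium, the benefit split depends on the relative slopes, which at a point are proportional to the elasticities.
Buyer share = εs/(εs + |εd|) = 0.3/(0.3 + 3.8) = 3/41; seller share = |εd|/(εs + |εd|) = 38/41.
So producers capture 38/41 of the subsidy.

Producer share = 38/41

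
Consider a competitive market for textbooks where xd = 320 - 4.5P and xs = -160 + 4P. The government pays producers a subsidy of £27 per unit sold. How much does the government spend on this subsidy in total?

Pre-subsidy: 320 - 4.5P = -160 + 4P gives P* = 960/17, x* = 1120/17.
With the subsidy, sellers receive Ps = Pb + 27 for each unit, where Pb is the price buyers pay.
Supply in terms of Pb becomes xs = -160 + 4(Pb + 27) = -52 + 4Pb. Setting this equal to demand: 320 - 4.5Pb = -52 + 4Pb, so Pb = 744/17.
Sellers receive Ps = 744/17 + 27 = 1203/17; x' = 320 − 4.5·(744/17) = 2092/17.
Government outlay = subsidy × quantity = 27 × 2092/17 = 56484/17.

Government cost = 56484/17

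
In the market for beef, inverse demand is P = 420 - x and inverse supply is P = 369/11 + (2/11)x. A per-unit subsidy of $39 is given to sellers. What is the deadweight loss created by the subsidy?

Deadweight loss = $643.5

Pre-subsidy: 420 - x = 369/11 + (2/11)x gives x* = 327 and P* = 93.
With the subsidy, sellers receive Ps = Pb + 39 for each unit, where Pb is the price buyers pay.
On the curves, Pb = 420 - x and Ps = 369/11 + (2/11)x; the wedge Ps − Pb = 39 gives 369/11 + (2/11)x − (420 - x) = 39, so x' = 360.
Then Pb = 420 − 1·360 = 60 and Ps = 369/11 + (2/11)·360 = 99.
The subsidy expands output by 360 − 327 = 33 past the efficient level; on those units the gap between marginal cost and willingness to pay runs from 0 up to 39.
DWL = ½ × 39 × 33 = 643.5.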